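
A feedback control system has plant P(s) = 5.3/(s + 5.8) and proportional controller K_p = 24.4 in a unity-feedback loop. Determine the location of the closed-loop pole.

s = -135.1

Closed-loop transfer function: T(s) = K_p·P(s)/(1 + K_p·P(s)) = 129.3/(s + 5.8 + 129.3) = 129.3/(s + 135.1).
The closed-loop pole is at s = −135.1.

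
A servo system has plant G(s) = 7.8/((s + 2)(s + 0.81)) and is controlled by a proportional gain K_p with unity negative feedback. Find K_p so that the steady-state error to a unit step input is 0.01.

For a type-0 loop with proportional control, e_ss = 1/(1 + K_p·G(0)).
G(0) = 4.815. Require 1/(1 + K_p·4.815) = 0.01, so 1 + 4.815·K_p = 100.
K_p = (100 − 1)/4.815 = 20.6.

K_p = 20.6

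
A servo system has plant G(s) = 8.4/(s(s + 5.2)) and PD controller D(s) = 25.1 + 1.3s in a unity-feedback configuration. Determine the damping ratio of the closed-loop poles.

Forward path: (25.1 + 1.3s)·8.4/(s(s+5.2)). The closed-loop characteristic equation is s² + (5.2 + 8.4·1.3)s + 8.4·25.1 = 0.
That is s² + 16.12s + 210.8 = 0, so ω_n = 14.52 rad/s and ζ = 16.12/(2·14.52) = 0.5551.

ζ = 0.555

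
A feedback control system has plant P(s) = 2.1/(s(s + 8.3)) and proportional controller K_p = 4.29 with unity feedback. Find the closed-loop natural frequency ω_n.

ω_n = 3 rad/s

1 + K_p·P(s) = 0 gives s² + 8.3s + 9.009 = 0.
Matching s² + 2ζω_n s + ω_n²: ω_n = √9.009 = 3.001 rad/s and 2ζω_n = 8.3, so ζ = 8.3/(2·3.001) = 1.38.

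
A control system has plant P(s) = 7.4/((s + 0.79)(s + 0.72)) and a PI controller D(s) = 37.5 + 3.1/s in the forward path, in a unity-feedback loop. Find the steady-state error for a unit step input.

0

The open loop D(s)P(s) has a pole at the origin (type 1), so the static position error constant is infinite and e_ss = 1/(1+∞) = 0.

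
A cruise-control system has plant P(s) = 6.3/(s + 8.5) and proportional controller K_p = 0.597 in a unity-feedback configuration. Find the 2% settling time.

Closed-loop transfer function: T(s) = K_p·P(s)/(1 + K_p·P(s)) = 3.761/(s + 8.5 + 3.761) = 3.761/(s + 12.26).
Time constant τ = 1/12.26 = 0.08156 s, so the 2% settling time is about 4τ = 0.326 s.

T_s ≈ 0.326 s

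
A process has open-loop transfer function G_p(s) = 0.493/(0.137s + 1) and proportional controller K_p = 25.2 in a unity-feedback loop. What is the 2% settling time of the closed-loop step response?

Closed loop: T(s) = K_p·G_p/(1+K_p·G_p) = 12.42/(0.137s + 1 + 12.42), with pole at s = −(1 + 12.42)/0.137 = −97.98.
τ = 1/97.98 = 0.01021 s, so 2% settling time ≈ 4τ = 0.0408 s.

T_s ≈ 0.0408 s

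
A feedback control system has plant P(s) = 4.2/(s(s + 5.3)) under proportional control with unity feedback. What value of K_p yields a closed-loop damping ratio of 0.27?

Closed-loop characteristic equation: s² + 5.3s + K_p·4.2 = 0.
So ω_n = √(4.2K_p) and 2ζω_n = 5.3, giving ζ = 5.3/(2√(4.2K_p)).
Setting ζ = 0.27: √(4.2K_p) = 5.3/(2·0.27) = 9.815, so K_p = 96.33/4.2 = 22.9.

K_p = 22.9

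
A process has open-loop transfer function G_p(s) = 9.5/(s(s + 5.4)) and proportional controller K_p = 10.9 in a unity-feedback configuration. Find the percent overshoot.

42.1%

The closed-loop denominator s² + 5.4s + 103.5 gives ω_n = √103.5 = 10.18 and ζ = 5.4/(2ω_n) = 0.2653.
%OS = 100·exp(−πζ/√(1−ζ²)) = 100·exp(−π·0.2653/√0.9296) = 42.1%.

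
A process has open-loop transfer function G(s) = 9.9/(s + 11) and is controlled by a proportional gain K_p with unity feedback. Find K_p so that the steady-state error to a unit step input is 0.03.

Steady-state error for a unit step on this type-0 loop is 1/(1 + K_p·G(0)).
G(0) = 0.9. Require 1/(1 + K_p·0.9) = 0.03, so 1 + 0.9·K_p = 33.33.
K_p = (33.33 − 1)/0.9 = 35.9.

K_p = 35.9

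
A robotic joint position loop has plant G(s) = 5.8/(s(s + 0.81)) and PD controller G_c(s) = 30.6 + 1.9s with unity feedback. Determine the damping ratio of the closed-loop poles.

Forward path: (30.6 + 1.9s)·5.8/(s(s+0.81)). The closed-loop characteristic equation is s² + (0.81 + 5.8·1.9)s + 5.8·30.6 = 0.
That is s² + 11.83s + 177.5 = 0, so ω_n = 13.32 rad/s and ζ = 11.83/(2·13.32) = 0.444.

ζ = 0.444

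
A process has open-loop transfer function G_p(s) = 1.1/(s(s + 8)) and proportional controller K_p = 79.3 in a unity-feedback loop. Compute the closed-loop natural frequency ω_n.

With unity feedback the closed-loop characteristic equation is s² + 8s + 79.3·1.1 = s² + 8s + 87.23 = 0.
So ω_n² = 87.23 ⇒ ω_n = 9.34 rad/s, and ζ = 8/(2ω_n) = 0.428.

ω_n = 9.34 rad/s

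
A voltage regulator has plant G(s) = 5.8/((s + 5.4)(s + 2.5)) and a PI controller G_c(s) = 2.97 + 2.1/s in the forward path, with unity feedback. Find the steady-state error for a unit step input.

The open loop G_c(s)G(s) has a pole at the origin (type 1), so the static position error constant is infinite and e_ss = 1/(1+∞) = 0.

0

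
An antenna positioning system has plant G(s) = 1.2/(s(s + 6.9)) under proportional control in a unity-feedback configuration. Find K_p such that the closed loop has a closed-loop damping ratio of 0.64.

Closed-loop characteristic equation: s² + 6.9s + K_p·1.2 = 0.
So ω_n = √(1.2K_p) and 2ζω_n = 6.9, giving ζ = 6.9/(2√(1.2K_p)).
Setting ζ = 0.64: √(1.2K_p) = 6.9/(2·0.64) = 5.391, so K_p = 29.06/1.2 = 24.2.

K_p = 24.2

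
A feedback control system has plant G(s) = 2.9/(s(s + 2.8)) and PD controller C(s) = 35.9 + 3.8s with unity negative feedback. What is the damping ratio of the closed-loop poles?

ζ = 0.677

Forward path: (35.9 + 3.8s)·2.9/(s(s+2.8)). The closed-loop characteristic equation is s² + (2.8 + 2.9·3.8)s + 2.9·35.9 = 0.
That is s² + 13.82s + 104.1 = 0, so ω_n = 10.2 rad/s and ζ = 13.82/(2·10.2) = 0.6772.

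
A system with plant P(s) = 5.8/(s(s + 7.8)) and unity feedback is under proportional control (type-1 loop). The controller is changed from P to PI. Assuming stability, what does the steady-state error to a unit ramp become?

The integrator raises the loop to type 2, so K_v → ∞ and e_ss to a ramp is zero.

0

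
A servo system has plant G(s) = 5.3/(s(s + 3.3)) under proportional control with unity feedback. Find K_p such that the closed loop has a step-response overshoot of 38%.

From %OS = 100·exp(−πζ/√(1−ζ²)) = 38%, ζ = −ln(0.38)/√(π²+ln²(0.38)) = 0.2943.
Characteristic equation s² + 3.3s + 5.3K_p = 0 gives ζ = 3.3/(2√(5.3K_p)).
Setting ζ = 0.2943: √(5.3K_p) = 3.3/(2·0.2943) = 5.606, so K_p = 31.42/5.3 = 5.93.

K_p = 5.93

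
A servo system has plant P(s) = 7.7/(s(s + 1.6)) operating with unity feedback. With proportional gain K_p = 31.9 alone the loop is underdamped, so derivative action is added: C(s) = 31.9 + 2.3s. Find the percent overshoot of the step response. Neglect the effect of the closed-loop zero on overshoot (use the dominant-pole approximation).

Forward path: (31.9 + 2.3s)·7.7/(s(s+1.6)). The closed-loop characteristic equation is s² + (1.6 + 7.7·2.3)s + 7.7·31.9 = 0.
That is s² + 19.31s + 245.6 = 0, so ω_n = 15.67 rad/s and ζ = 19.31/(2·15.67) = 0.616.
%OS = 100·exp(−πζ/√(1−ζ²)) = 8.57%.

8.57%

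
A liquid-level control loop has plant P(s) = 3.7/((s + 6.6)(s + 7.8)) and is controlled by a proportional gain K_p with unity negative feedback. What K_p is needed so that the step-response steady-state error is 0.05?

The loop is type 0, so e_ss(step) = 1/(1 + K_pos) with K_pos = K_p·P(0).
P(0) = 0.07187. Require 1/(1 + K_p·0.07187) = 0.05, so 1 + 0.07187·K_p = 20.
K_p = (20 − 1)/0.07187 = 264.

K_p = 264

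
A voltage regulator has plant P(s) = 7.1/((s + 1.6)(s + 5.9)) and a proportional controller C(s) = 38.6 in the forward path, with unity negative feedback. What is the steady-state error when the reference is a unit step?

0.0333

The loop is type 0. Static position error constant K_pos = C(0)·P(0) = 38.6·0.7521 = 29.03.
Steady-state error to a unit step: e_ss = 1/(1+K_pos) = 1/30.03 = 0.0333.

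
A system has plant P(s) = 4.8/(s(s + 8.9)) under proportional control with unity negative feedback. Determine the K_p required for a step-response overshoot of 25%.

K_p = 25.3

From %OS = 100·exp(−πζ/√(1−ζ²)) = 25%, ζ = −ln(0.25)/√(π²+ln²(0.25)) = 0.4037.
Characteristic equation s² + 8.9s + 4.8K_p = 0 gives ζ = 8.9/(2√(4.8K_p)).
Setting ζ = 0.4037: √(4.8K_p) = 8.9/(2·0.4037) = 11.02, so K_p = 121.5/4.8 = 25.3.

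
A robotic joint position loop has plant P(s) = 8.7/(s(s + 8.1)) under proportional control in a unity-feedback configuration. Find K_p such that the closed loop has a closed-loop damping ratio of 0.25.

Closed-loop characteristic equation: s² + 8.1s + K_p·8.7 = 0.
So ω_n = √(8.7K_p) and 2ζω_n = 8.1, giving ζ = 8.1/(2√(8.7K_p)).
Setting ζ = 0.25: √(8.7K_p) = 8.1/(2·0.25) = 16.2, so K_p = 262.4/8.7 = 30.2.

K_p = 30.2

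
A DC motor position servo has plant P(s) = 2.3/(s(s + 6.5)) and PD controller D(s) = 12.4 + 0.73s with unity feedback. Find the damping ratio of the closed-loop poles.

Forward path: (12.4 + 0.73s)·2.3/(s(s+6.5)). The closed-loop characteristic equation is s² + (6.5 + 2.3·0.73)s + 2.3·12.4 = 0.
That is s² + 8.179s + 28.52 = 0, so ω_n = 5.34 rad/s and ζ = 8.179/(2·5.34) = 0.7658.

ζ = 0.766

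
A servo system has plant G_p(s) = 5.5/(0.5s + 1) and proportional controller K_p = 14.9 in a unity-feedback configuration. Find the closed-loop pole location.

Closed loop: T(s) = K_p·G_p/(1+K_p·G_p) = 81.95/(0.5s + 1 + 81.95), with pole at s = −(1 + 81.95)/0.5 = −165.9.

s = -165.9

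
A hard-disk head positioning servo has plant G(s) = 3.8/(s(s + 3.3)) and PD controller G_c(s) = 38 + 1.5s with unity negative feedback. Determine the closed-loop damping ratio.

Forward path: (38 + 1.5s)·3.8/(s(s+3.3)). The closed-loop characteristic equation is s² + (3.3 + 3.8·1.5)s + 3.8·38 = 0.
That is s² + 9s + 144.4 = 0, so ω_n = 12.02 rad/s and ζ = 9/(2·12.02) = 0.3745.

ζ = 0.374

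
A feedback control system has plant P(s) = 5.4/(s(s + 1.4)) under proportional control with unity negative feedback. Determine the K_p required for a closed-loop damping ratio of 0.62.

K_p = 0.236

Closed-loop characteristic equation: s² + 1.4s + K_p·5.4 = 0.
So ω_n = √(5.4K_p) and 2ζω_n = 1.4, giving ζ = 1.4/(2√(5.4K_p)).
Setting ζ = 0.62: √(5.4K_p) = 1.4/(2·0.62) = 1.129, so K_p = 1.275/5.4 = 0.236.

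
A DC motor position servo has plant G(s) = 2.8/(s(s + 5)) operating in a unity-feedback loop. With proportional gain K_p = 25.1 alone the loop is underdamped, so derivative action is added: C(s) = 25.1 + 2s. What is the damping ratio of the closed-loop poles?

ζ = 0.632

Forward path: (25.1 + 2s)·2.8/(s(s+5)). The closed-loop characteristic equation is s² + (5 + 2.8·2)s + 2.8·25.1 = 0.
That is s² + 10.6s + 70.28 = 0, so ω_n = 8.383 rad/s and ζ = 10.6/(2·8.383) = 0.6322.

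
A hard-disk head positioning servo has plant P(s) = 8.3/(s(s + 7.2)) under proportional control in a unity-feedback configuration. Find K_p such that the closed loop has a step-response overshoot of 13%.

From %OS = 100·exp(−πζ/√(1−ζ²)) = 13%, ζ = −ln(0.13)/√(π²+ln²(0.13)) = 0.5446.
Characteristic equation s² + 7.2s + 8.3K_p = 0 gives ζ = 7.2/(2√(8.3K_p)).
Setting ζ = 0.5446: √(8.3K_p) = 7.2/(2·0.5446) = 6.61, so K_p = 43.69/8.3 = 5.26.

K_p = 5.26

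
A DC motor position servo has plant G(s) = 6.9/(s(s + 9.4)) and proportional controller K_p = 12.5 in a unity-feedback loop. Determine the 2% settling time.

Closed-loop characteristic equation: s² + 9.4s + 86.25 = 0, so ω_n = 9.287 rad/s and ζ = 9.4/(2·9.287) = 0.5061.
2% settling time T_s ≈ 4/(ζω_n) = 4/4.7 = 0.851 s.

T_s ≈ 0.851 s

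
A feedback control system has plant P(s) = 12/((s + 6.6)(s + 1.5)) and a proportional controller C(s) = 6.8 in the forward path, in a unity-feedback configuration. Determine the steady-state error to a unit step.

0.108

The loop is type 0. Static position error constant K_pos = C(0)·P(0) = 6.8·1.212 = 8.242.
Steady-state error to a unit step: e_ss = 1/(1+K_pos) = 1/9.242 = 0.108.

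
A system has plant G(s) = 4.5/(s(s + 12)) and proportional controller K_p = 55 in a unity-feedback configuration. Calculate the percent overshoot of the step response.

The closed-loop denominator s² + 12s + 247.5 gives ω_n = √247.5 = 15.73 and ζ = 12/(2ω_n) = 0.3814.
%OS = 100·exp(−πζ/√(1−ζ²)) = 100·exp(−π·0.3814/√0.8545) = 27.4%.

27.4%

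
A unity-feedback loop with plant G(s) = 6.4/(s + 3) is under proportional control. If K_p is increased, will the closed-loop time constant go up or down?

Closed-loop pole is at s = −(3+K_p·6.4); larger K_p moves it further left, so τ = 1/(3+K_p·6.4) decreases.

decrease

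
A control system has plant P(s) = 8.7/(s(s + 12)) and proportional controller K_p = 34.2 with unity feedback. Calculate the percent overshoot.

31.2%

The closed-loop denominator s² + 12s + 297.5 gives ω_n = √297.5 = 17.25 and ζ = 12/(2ω_n) = 0.3478.
%OS = 100·exp(−πζ/√(1−ζ²)) = 100·exp(−π·0.3478/√0.879) = 31.2%.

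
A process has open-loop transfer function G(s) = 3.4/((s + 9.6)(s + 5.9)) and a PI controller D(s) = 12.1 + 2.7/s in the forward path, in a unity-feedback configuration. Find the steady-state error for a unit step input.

The open loop D(s)G(s) has a pole at the origin (type 1), so the static position error constant is infinite and e_ss = 1/(1+∞) = 0.

0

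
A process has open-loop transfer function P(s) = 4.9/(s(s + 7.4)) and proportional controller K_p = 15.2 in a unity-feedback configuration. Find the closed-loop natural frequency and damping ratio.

With unity feedback the closed-loop characteristic equation is s² + 7.4s + 15.2·4.9 = s² + 7.4s + 74.48 = 0.
Matching s² + 2ζω_n s + ω_n²: ω_n = √74.48 = 8.63 rad/s and 2ζω_n = 7.4, so ζ = 7.4/(2·8.63) = 0.429.

ω_n = 8.63 rad/s, ζ = 0.429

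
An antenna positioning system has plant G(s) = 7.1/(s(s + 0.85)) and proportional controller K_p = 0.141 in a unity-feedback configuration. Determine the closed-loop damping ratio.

ζ = 0.425

The closed-loop denominator is s(s+0.85) + 0.141·7.1 = s² + 0.85s + 1.001.
Matching s² + 2ζω_n s + ω_n²: ω_n = √1.001 = 1.001 rad/s and 2ζω_n = 0.85, so ζ = 0.85/(2·1.001) = 0.425.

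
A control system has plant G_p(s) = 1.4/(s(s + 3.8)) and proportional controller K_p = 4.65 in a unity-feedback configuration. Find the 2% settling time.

The closed-loop denominator s² + 3.8s + 6.51 gives ω_n = √6.51 = 2.551 and ζ = 3.8/(2ω_n) = 0.7447.
2% settling time T_s ≈ 4/(ζω_n) = 4/1.9 = 2.11 s.

T_s ≈ 2.11 s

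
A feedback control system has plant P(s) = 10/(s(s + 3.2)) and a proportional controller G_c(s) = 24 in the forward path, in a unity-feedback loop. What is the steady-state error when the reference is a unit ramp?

The loop has one pole at the origin (type 1). Velocity error constant K_v = lim_{s→0} s·G_c(s)P(s) = 24·10/3.2 = 75.
Steady-state error to a unit ramp: e_ss = 1/K_v = 0.0133.

0.0133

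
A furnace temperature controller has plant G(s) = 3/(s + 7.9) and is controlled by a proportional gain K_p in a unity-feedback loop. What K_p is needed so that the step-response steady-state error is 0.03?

For a type-0 loop with proportional control, e_ss = 1/(1 + K_p·G(0)).
G(0) = 0.3797. Require 1/(1 + K_p·0.3797) = 0.03, so 1 + 0.3797·K_p = 33.33.
K_p = (33.33 − 1)/0.3797 = 85.1.

K_p = 85.1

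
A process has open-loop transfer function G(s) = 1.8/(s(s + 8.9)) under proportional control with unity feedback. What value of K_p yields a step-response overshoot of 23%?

K_p = 61.3

From %OS = 100·exp(−πζ/√(1−ζ²)) = 23%, ζ = −ln(0.23)/√(π²+ln²(0.23)) = 0.4237.
Characteristic equation s² + 8.9s + 1.8K_p = 0 gives ζ = 8.9/(2√(1.8K_p)).
Setting ζ = 0.4237: √(1.8K_p) = 8.9/(2·0.4237) = 10.5, so K_p = 110.3/1.8 = 61.3.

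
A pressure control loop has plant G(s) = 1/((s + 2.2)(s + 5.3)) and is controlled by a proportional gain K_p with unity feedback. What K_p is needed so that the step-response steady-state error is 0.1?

K_p = 105

Steady-state error for a unit step on this type-0 loop is 1/(1 + K_p·G(0)).
G(0) = 0.08576. Require 1/(1 + K_p·0.08576) = 0.1, so 1 + 0.08576·K_p = 10.
K_p = (10 − 1)/0.08576 = 105.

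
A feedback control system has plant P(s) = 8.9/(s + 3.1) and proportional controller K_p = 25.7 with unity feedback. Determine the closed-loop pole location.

Closed-loop transfer function: T(s) = K_p·P(s)/(1 + K_p·P(s)) = 228.7/(s + 3.1 + 228.7) = 228.7/(s + 231.8).
The closed-loop pole is at s = −231.8.

s = -231.8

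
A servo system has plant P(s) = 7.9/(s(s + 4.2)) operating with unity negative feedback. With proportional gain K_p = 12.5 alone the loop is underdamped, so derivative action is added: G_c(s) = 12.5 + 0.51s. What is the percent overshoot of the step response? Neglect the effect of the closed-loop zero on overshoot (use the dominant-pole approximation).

Forward path: (12.5 + 0.51s)·7.9/(s(s+4.2)). The closed-loop characteristic equation is s² + (4.2 + 7.9·0.51)s + 7.9·12.5 = 0.
That is s² + 8.229s + 98.75 = 0, so ω_n = 9.937 rad/s and ζ = 8.229/(2·9.937) = 0.414.
%OS = 100·exp(−πζ/√(1−ζ²)) = 24%.

24%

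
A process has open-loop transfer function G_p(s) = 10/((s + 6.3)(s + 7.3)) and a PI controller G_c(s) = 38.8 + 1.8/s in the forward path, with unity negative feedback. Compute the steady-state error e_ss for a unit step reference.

The open loop G_c(s)G_p(s) has a pole at the origin (type 1), so the static position error constant is infinite and e_ss = 1/(1+∞) = 0.

0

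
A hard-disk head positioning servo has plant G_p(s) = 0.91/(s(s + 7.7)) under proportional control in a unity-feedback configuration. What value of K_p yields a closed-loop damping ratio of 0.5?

K_p = 65.2

Closed-loop characteristic equation: s² + 7.7s + K_p·0.91 = 0.
So ω_n = √(0.91K_p) and 2ζω_n = 7.7, giving ζ = 7.7/(2√(0.91K_p)).
Setting ζ = 0.5: √(0.91K_p) = 7.7/(2·0.5) = 7.7, so K_p = 59.29/0.91 = 65.2.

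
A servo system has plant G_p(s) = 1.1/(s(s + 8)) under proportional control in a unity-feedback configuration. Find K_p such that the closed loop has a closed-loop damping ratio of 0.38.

K_p = 101

Closed-loop characteristic equation: s² + 8s + K_p·1.1 = 0.
So ω_n = √(1.1K_p) and 2ζω_n = 8, giving ζ = 8/(2√(1.1K_p)).
Setting ζ = 0.38: √(1.1K_p) = 8/(2·0.38) = 10.53, so K_p = 110.8/1.1 = 101.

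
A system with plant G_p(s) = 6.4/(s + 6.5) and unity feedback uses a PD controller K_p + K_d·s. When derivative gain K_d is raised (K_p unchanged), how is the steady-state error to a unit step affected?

unchanged

K_d affects only the transient (the s-coefficient); the DC loop gain, and hence e_ss, depends only on K_p.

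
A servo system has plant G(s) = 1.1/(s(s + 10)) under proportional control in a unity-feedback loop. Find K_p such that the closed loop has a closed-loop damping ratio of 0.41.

K_p = 135

Closed-loop characteristic equation: s² + 10s + K_p·1.1 = 0.
So ω_n = √(1.1K_p) and 2ζω_n = 10, giving ζ = 10/(2√(1.1K_p)).
Setting ζ = 0.41: √(1.1K_p) = 10/(2·0.41) = 12.2, so K_p = 148.7/1.1 = 135.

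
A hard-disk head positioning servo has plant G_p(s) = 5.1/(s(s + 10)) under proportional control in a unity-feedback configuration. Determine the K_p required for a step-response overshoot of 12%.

K_p = 15.7

From %OS = 100·exp(−πζ/√(1−ζ²)) = 12%, ζ = −ln(0.12)/√(π²+ln²(0.12)) = 0.5594.
Characteristic equation s² + 10s + 5.1K_p = 0 gives ζ = 10/(2√(5.1K_p)).
Setting ζ = 0.5594: √(5.1K_p) = 10/(2·0.5594) = 8.938, so K_p = 79.89/5.1 = 15.7.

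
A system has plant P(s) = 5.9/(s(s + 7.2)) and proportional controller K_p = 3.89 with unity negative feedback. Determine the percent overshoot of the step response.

Closed-loop characteristic equation: s² + 7.2s + 22.95 = 0, so ω_n = 4.791 rad/s and ζ = 7.2/(2·4.791) = 0.7515.
%OS = 100·exp(−πζ/√(1−ζ²)) = 100·exp(−π·0.7515/√0.4353) = 2.79%.

2.79%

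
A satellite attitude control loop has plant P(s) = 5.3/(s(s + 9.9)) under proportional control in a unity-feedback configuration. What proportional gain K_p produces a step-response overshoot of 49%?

From %OS = 100·exp(−πζ/√(1−ζ²)) = 49%, ζ = −ln(0.49)/√(π²+ln²(0.49)) = 0.2214.
Characteristic equation s² + 9.9s + 5.3K_p = 0 gives ζ = 9.9/(2√(5.3K_p)).
Setting ζ = 0.2214: √(5.3K_p) = 9.9/(2·0.2214) = 22.35, so K_p = 499.7/5.3 = 94.3.

K_p = 94.3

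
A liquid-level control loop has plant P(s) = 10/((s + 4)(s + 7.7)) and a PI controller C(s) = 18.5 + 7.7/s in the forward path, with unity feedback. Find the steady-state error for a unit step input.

The open loop C(s)P(s) has a pole at the origin (type 1), so the static position error constant is infinite and e_ss = 1/(1+∞) = 0.

0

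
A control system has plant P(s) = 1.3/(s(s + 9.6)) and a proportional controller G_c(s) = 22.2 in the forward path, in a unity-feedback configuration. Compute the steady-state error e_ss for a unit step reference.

0

The open loop G_c(s)P(s) has a pole at the origin (type 1), so the static position error constant is infinite and e_ss = 1/(1+∞) = 0.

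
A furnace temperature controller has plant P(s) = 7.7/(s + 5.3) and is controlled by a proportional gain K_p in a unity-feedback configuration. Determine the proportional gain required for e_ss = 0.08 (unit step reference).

K_p = 7.92

Steady-state error for a unit step on this type-0 loop is 1/(1 + K_p·P(0)).
P(0) = 1.453. Require 1/(1 + K_p·1.453) = 0.08, so 1 + 1.453·K_p = 12.5.
K_p = (12.5 − 1)/1.453 = 7.92.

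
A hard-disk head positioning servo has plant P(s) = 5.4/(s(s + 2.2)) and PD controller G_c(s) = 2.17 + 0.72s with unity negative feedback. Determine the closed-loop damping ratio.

Forward path: (2.17 + 0.72s)·5.4/(s(s+2.2)). The closed-loop characteristic equation is s² + (2.2 + 5.4·0.72)s + 5.4·2.17 = 0.
That is s² + 6.088s + 11.72 = 0, so ω_n = 3.423 rad/s and ζ = 6.088/(2·3.423) = 0.8892.

ζ = 0.889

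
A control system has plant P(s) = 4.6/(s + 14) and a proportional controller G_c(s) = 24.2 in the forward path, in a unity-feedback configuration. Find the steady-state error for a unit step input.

0.112

The loop is type 0. Static position error constant K_pos = G_c(0)·P(0) = 24.2·0.3286 = 7.951.
Steady-state error to a unit step: e_ss = 1/(1+K_pos) = 1/8.951 = 0.112.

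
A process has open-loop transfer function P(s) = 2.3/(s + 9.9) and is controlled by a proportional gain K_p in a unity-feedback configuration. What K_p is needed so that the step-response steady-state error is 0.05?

Steady-state error for a unit step on this type-0 loop is 1/(1 + K_p·P(0)).
P(0) = 0.2323. Require 1/(1 + K_p·0.2323) = 0.05, so 1 + 0.2323·K_p = 20.
K_p = (20 − 1)/0.2323 = 81.8.

K_p = 81.8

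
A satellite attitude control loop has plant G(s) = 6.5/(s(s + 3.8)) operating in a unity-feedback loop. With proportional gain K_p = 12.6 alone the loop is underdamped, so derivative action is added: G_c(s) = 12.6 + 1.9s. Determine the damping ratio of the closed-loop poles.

Forward path: (12.6 + 1.9s)·6.5/(s(s+3.8)). The closed-loop characteristic equation is s² + (3.8 + 6.5·1.9)s + 6.5·12.6 = 0.
That is s² + 16.15s + 81.9 = 0, so ω_n = 9.05 rad/s and ζ = 16.15/(2·9.05) = 0.8923.

ζ = 0.892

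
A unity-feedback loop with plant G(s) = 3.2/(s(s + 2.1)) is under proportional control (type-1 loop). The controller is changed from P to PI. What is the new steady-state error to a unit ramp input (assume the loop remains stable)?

The integrator raises the loop to type 2, so K_v → ∞ and e_ss to a ramp is zero.

0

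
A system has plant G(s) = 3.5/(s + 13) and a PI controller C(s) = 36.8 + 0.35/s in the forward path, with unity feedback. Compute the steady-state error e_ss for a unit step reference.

The open loop C(s)G(s) has a pole at the origin (type 1), so the static position error constant is infinite and e_ss = 1/(1+∞) = 0.

0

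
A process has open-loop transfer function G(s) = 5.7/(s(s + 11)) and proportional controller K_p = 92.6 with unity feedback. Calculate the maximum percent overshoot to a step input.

The closed-loop denominator s² + 11s + 527.8 gives ω_n = √527.8 = 22.97 and ζ = 11/(2ω_n) = 0.2394.
%OS = 100·exp(−πζ/√(1−ζ²)) = 100·exp(−π·0.2394/√0.9427) = 46.1%.

46.1%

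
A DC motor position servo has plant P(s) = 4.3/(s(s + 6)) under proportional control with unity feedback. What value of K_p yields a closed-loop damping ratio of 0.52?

K_p = 7.74

Closed-loop characteristic equation: s² + 6s + K_p·4.3 = 0.
So ω_n = √(4.3K_p) and 2ζω_n = 6, giving ζ = 6/(2√(4.3K_p)).
Setting ζ = 0.52: √(4.3K_p) = 6/(2·0.52) = 5.769, so K_p = 33.28/4.3 = 7.74.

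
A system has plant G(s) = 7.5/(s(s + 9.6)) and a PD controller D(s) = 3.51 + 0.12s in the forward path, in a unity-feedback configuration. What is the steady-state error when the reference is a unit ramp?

The loop has one pole at the origin (type 1). Velocity error constant K_v = lim_{s→0} s·D(s)G(s) = 3.51·7.5/9.6 = 2.742.
Steady-state error to a unit ramp: e_ss = 1/K_v = 0.365.

0.365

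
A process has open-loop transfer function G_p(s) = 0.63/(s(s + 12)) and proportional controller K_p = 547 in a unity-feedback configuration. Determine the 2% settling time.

The closed-loop denominator s² + 12s + 344.6 gives ω_n = √344.6 = 18.56 and ζ = 12/(2ω_n) = 0.3232.
2% settling time T_s ≈ 4/(ζω_n) = 4/6 = 0.667 s.

T_s ≈ 0.667 s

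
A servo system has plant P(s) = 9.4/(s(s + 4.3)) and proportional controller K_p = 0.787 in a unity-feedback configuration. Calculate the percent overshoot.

The closed-loop denominator s² + 4.3s + 7.398 gives ω_n = √7.398 = 2.72 and ζ = 4.3/(2ω_n) = 0.7905.
%OS = 100·exp(−πζ/√(1−ζ²)) = 100·exp(−π·0.7905/√0.3752) = 1.73%.

1.73%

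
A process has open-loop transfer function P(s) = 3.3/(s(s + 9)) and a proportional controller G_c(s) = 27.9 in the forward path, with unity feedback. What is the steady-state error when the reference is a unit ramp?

0.0978

The loop has one pole at the origin (type 1). Velocity error constant K_v = lim_{s→0} s·G_c(s)P(s) = 27.9·3.3/9 = 10.23.
Steady-state error to a unit ramp: e_ss = 1/K_v = 0.0978.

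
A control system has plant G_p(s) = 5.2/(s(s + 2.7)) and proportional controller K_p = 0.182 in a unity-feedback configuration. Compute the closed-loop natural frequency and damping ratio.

With unity feedback the closed-loop characteristic equation is s² + 2.7s + 0.182·5.2 = s² + 2.7s + 0.9464 = 0.
Matching s² + 2ζω_n s + ω_n²: ω_n = √0.9464 = 0.9728 rad/s and 2ζω_n = 2.7, so ζ = 2.7/(2·0.9728) = 1.39.

ω_n = 0.973 rad/s, ζ = 1.39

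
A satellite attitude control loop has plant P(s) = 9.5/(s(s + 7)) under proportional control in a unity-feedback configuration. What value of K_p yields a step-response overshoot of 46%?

K_p = 22.4

From %OS = 100·exp(−πζ/√(1−ζ²)) = 46%, ζ = −ln(0.46)/√(π²+ln²(0.46)) = 0.24.
Characteristic equation s² + 7s + 9.5K_p = 0 gives ζ = 7/(2√(9.5K_p)).
Setting ζ = 0.24: √(9.5K_p) = 7/(2·0.24) = 14.59, so K_p = 212.8/9.5 = 22.4.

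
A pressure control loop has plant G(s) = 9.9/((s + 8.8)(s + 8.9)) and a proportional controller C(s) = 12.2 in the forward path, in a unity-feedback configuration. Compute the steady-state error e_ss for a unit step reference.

The loop is type 0. Static position error constant K_pos = C(0)·G(0) = 12.2·0.1264 = 1.542.
Steady-state error to a unit step: e_ss = 1/(1+K_pos) = 1/2.542 = 0.393.

0.393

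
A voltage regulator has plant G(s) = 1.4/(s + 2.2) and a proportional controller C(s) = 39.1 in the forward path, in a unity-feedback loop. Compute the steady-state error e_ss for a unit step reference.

0.0386

The loop is type 0. Static position error constant K_pos = C(0)·G(0) = 39.1·0.6364 = 24.88.
Steady-state error to a unit step: e_ss = 1/(1+K_pos) = 1/25.88 = 0.0386.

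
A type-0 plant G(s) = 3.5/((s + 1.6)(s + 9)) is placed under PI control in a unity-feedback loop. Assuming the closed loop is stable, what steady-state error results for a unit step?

The PI controller's integrator makes the forward path type 1, so e_ss to a step is zero.

0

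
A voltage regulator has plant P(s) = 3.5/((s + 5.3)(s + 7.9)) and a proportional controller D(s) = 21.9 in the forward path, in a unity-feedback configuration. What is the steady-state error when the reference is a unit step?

0.353

The loop is type 0. Static position error constant K_pos = D(0)·P(0) = 21.9·0.08359 = 1.831.
Steady-state error to a unit step: e_ss = 1/(1+K_pos) = 1/2.831 = 0.353.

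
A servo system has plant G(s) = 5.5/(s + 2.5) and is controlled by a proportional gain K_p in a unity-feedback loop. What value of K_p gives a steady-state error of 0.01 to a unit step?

Steady-state error for a unit step on this type-0 loop is 1/(1 + K_p·G(0)).
G(0) = 2.2. Require 1/(1 + K_p·2.2) = 0.01, so 1 + 2.2·K_p = 100.
K_p = (100 − 1)/2.2 = 45.

K_p = 45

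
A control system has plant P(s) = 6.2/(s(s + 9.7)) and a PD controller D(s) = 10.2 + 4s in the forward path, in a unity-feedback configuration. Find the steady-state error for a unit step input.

0

The open loop D(s)P(s) has a pole at the origin (type 1), so the static position error constant is infinite and e_ss = 1/(1+∞) = 0.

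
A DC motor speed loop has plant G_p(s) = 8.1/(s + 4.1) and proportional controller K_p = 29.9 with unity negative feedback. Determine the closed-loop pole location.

s = -246.3

Closed-loop transfer function: T(s) = K_p·G_p(s)/(1 + K_p·G_p(s)) = 242.2/(s + 4.1 + 242.2) = 242.2/(s + 246.3).
The closed-loop pole is at s = −246.3.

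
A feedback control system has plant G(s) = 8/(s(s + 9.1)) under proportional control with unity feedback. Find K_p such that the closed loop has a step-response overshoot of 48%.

K_p = 50

From %OS = 100·exp(−πζ/√(1−ζ²)) = 48%, ζ = −ln(0.48)/√(π²+ln²(0.48)) = 0.2275.
Characteristic equation s² + 9.1s + 8K_p = 0 gives ζ = 9.1/(2√(8K_p)).
Setting ζ = 0.2275: √(8K_p) = 9.1/(2·0.2275) = 20, so K_p = 400/8 = 50.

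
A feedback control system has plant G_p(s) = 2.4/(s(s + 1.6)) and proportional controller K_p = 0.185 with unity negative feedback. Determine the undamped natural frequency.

ω_n = 0.666 rad/s

With unity feedback the closed-loop characteristic equation is s² + 1.6s + 0.185·2.4 = s² + 1.6s + 0.444 = 0.
So ω_n² = 0.444 ⇒ ω_n = 0.6663 rad/s, and ζ = 1.6/(2ω_n) = 1.2.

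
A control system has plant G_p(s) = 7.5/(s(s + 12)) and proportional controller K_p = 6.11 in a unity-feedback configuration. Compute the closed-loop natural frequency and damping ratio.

ω_n = 6.77 rad/s, ζ = 0.886

1 + K_p·G_p(s) = 0 gives s² + 12s + 45.83 = 0.
So ω_n² = 45.83 ⇒ ω_n = 6.769 rad/s, and ζ = 12/(2ω_n) = 0.886.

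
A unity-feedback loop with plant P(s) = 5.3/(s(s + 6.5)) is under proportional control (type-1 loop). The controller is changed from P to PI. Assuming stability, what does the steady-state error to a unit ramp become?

0

The integrator raises the loop to type 2, so K_v → ∞ and e_ss to a ramp is zero.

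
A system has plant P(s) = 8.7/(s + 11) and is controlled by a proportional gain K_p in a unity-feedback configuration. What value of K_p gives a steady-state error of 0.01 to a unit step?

Steady-state error for a unit step on this type-0 loop is 1/(1 + K_p·P(0)).
P(0) = 0.7909. Require 1/(1 + K_p·0.7909) = 0.01, so 1 + 0.7909·K_p = 100.
K_p = (100 − 1)/0.7909 = 125.

K_p = 125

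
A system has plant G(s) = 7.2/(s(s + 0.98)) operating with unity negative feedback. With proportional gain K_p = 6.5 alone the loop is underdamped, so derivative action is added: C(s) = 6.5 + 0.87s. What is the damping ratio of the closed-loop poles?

ζ = 0.529

Forward path: (6.5 + 0.87s)·7.2/(s(s+0.98)). The closed-loop characteristic equation is s² + (0.98 + 7.2·0.87)s + 7.2·6.5 = 0.
That is s² + 7.244s + 46.8 = 0, so ω_n = 6.841 rad/s and ζ = 7.244/(2·6.841) = 0.5295.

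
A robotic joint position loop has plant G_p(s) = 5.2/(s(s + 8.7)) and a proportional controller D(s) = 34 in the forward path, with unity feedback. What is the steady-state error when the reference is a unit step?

The open loop D(s)G_p(s) has a pole at the origin (type 1), so the static position error constant is infinite and e_ss = 1/(1+∞) = 0.

0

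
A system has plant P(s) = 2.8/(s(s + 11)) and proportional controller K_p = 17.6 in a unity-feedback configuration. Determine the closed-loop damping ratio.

1 + K_p·P(s) = 0 gives s² + 11s + 49.28 = 0.
So ω_n² = 49.28 ⇒ ω_n = 7.02 rad/s, and ζ = 11/(2ω_n) = 0.783.

ζ = 0.783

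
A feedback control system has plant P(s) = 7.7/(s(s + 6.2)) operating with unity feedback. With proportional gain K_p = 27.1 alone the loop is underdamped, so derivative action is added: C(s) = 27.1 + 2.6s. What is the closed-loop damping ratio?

ζ = 0.908

Forward path: (27.1 + 2.6s)·7.7/(s(s+6.2)). The closed-loop characteristic equation is s² + (6.2 + 7.7·2.6)s + 7.7·27.1 = 0.
That is s² + 26.22s + 208.7 = 0, so ω_n = 14.45 rad/s and ζ = 26.22/(2·14.45) = 0.9076.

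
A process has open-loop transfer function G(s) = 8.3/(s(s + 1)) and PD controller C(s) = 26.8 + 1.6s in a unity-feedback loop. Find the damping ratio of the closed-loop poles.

Forward path: (26.8 + 1.6s)·8.3/(s(s+1)). The closed-loop characteristic equation is s² + (1 + 8.3·1.6)s + 8.3·26.8 = 0.
That is s² + 14.28s + 222.4 = 0, so ω_n = 14.91 rad/s and ζ = 14.28/(2·14.91) = 0.4787.

ζ = 0.479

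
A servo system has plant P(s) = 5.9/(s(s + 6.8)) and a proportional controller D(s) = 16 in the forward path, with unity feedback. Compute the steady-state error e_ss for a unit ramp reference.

The loop has one pole at the origin (type 1). Velocity error constant K_v = lim_{s→0} s·D(s)P(s) = 16·5.9/6.8 = 13.88.
Steady-state error to a unit ramp: e_ss = 1/K_v = 0.072.

0.072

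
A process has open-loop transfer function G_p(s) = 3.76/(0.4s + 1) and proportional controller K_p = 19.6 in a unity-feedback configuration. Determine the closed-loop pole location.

s = -186.7

Closed loop: T(s) = K_p·G_p/(1+K_p·G_p) = 73.7/(0.4s + 1 + 73.7), with pole at s = −(1 + 73.7)/0.4 = −186.7.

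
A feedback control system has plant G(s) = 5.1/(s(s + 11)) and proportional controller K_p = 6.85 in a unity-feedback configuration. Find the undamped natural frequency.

The closed-loop denominator is s(s+11) + 6.85·5.1 = s² + 11s + 34.93.
Matching s² + 2ζω_n s + ω_n²: ω_n = √34.93 = 5.911 rad/s and 2ζω_n = 11, so ζ = 11/(2·5.911) = 0.931.

ω_n = 5.91 rad/s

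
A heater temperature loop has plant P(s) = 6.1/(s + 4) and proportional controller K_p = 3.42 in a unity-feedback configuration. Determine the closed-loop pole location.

Closed-loop transfer function: T(s) = K_p·P(s)/(1 + K_p·P(s)) = 20.86/(s + 4 + 20.86) = 20.86/(s + 24.86).
The closed-loop pole is at s = −24.86.

s = -24.86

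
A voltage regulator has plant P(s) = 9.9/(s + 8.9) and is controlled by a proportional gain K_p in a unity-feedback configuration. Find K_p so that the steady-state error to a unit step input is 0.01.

K_p = 89

Steady-state error for a unit step on this type-0 loop is 1/(1 + K_p·P(0)).
P(0) = 1.112. Require 1/(1 + K_p·1.112) = 0.01, so 1 + 1.112·K_p = 100.
K_p = (100 − 1)/1.112 = 89.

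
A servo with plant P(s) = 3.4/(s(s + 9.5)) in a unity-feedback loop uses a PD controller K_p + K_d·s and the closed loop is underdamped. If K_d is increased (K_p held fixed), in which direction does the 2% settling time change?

Characteristic equation s² + (9.5 + 3.4K_d)s + 3.4K_p = 0: raising K_d increases ζω_n = (9.5+3.4K_d)/2 while the loop stays underdamped, so T_s ≈ 4/(ζω_n) decreases.

decrease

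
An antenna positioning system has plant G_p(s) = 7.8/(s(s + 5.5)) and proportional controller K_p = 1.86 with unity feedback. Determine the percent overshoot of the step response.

3.77%

Closed-loop characteristic equation: s² + 5.5s + 14.51 = 0, so ω_n = 3.809 rad/s and ζ = 5.5/(2·3.809) = 0.722.
%OS = 100·exp(−πζ/√(1−ζ²)) = 100·exp(−π·0.722/√0.4787) = 3.77%.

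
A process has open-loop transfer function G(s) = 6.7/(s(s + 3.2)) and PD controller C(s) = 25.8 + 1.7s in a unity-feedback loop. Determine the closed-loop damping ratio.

ζ = 0.555

Forward path: (25.8 + 1.7s)·6.7/(s(s+3.2)). The closed-loop characteristic equation is s² + (3.2 + 6.7·1.7)s + 6.7·25.8 = 0.
That is s² + 14.59s + 172.9 = 0, so ω_n = 13.15 rad/s and ζ = 14.59/(2·13.15) = 0.5549.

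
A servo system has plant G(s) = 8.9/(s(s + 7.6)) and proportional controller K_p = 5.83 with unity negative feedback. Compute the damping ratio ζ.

ζ = 0.528

With unity feedback the closed-loop characteristic equation is s² + 7.6s + 5.83·8.9 = s² + 7.6s + 51.89 = 0.
So ω_n² = 51.89 ⇒ ω_n = 7.203 rad/s, and ζ = 7.6/(2ω_n) = 0.528.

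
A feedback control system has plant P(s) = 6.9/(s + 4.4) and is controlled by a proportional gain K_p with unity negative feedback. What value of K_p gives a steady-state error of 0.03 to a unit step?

K_p = 20.6

The loop is type 0, so e_ss(step) = 1/(1 + K_pos) with K_pos = K_p·P(0).
P(0) = 1.568. Require 1/(1 + K_p·1.568) = 0.03, so 1 + 1.568·K_p = 33.33.
K_p = (33.33 − 1)/1.568 = 20.6.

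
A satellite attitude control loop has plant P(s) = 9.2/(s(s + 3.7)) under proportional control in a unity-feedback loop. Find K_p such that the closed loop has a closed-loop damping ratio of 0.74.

Closed-loop characteristic equation: s² + 3.7s + K_p·9.2 = 0.
So ω_n = √(9.2K_p) and 2ζω_n = 3.7, giving ζ = 3.7/(2√(9.2K_p)).
Setting ζ = 0.74: √(9.2K_p) = 3.7/(2·0.74) = 2.5, so K_p = 6.25/9.2 = 0.679.

K_p = 0.679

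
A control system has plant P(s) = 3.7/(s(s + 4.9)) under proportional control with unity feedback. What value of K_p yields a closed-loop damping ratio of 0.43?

Closed-loop characteristic equation: s² + 4.9s + K_p·3.7 = 0.
So ω_n = √(3.7K_p) and 2ζω_n = 4.9, giving ζ = 4.9/(2√(3.7K_p)).
Setting ζ = 0.43: √(3.7K_p) = 4.9/(2·0.43) = 5.698, so K_p = 32.46/3.7 = 8.77.

K_p = 8.77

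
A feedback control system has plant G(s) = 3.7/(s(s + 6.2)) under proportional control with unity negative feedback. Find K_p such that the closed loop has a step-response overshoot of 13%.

From %OS = 100·exp(−πζ/√(1−ζ²)) = 13%, ζ = −ln(0.13)/√(π²+ln²(0.13)) = 0.5446.
Characteristic equation s² + 6.2s + 3.7K_p = 0 gives ζ = 6.2/(2√(3.7K_p)).
Setting ζ = 0.5446: √(3.7K_p) = 6.2/(2·0.5446) = 5.692, so K_p = 32.4/3.7 = 8.76.

K_p = 8.76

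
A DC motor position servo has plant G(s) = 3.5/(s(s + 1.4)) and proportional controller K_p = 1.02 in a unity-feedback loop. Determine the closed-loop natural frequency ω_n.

ω_n = 1.89 rad/s

With unity feedback the closed-loop characteristic equation is s² + 1.4s + 1.02·3.5 = s² + 1.4s + 3.57 = 0.
So ω_n² = 3.57 ⇒ ω_n = 1.889 rad/s, and ζ = 1.4/(2ω_n) = 0.37.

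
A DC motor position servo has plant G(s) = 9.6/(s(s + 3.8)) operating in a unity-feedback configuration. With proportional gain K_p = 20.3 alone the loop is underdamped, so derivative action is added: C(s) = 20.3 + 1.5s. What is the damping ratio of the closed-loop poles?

ζ = 0.652

Forward path: (20.3 + 1.5s)·9.6/(s(s+3.8)). The closed-loop characteristic equation is s² + (3.8 + 9.6·1.5)s + 9.6·20.3 = 0.
That is s² + 18.2s + 194.9 = 0, so ω_n = 13.96 rad/s and ζ = 18.2/(2·13.96) = 0.6519.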